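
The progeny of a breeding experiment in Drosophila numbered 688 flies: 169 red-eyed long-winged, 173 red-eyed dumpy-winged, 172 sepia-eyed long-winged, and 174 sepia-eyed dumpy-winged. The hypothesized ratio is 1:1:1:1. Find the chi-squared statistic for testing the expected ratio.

0.081

Expected counts for N = 688 under a 1:1:1:1 ratio (total parts = 4):
  red-eyed long-winged: 688 × 1/4 = 172
  red-eyed dumpy-winged: 688 × 1/4 = 172
  sepia-eyed long-winged: 688 × 1/4 = 172
  sepia-eyed dumpy-winged: 688 × 1/4 = 172
χ² = Σ (O − E)² / E
  red-eyed long-winged: (169 − 172)² / 172 = 0.0523
  red-eyed dumpy-winged: (173 − 172)² / 172 = 0.0058
  sepia-eyed long-winged: (172 − 172)² / 172 = 0.0000
  sepia-eyed dumpy-winged: (174 − 172)² / 172 = 0.0233
χ² = 0.0523 + 0.0058 + 0.0000 + 0.0233 = 0.0814 ≈ 0.081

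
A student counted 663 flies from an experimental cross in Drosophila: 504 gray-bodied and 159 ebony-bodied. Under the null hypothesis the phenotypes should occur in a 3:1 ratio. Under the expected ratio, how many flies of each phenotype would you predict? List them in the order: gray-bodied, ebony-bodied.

Total ratio parts = 4. Expected numbers out of 663:
  gray-bodied: 663 × 3/4 = 497.25
  ebony-bodied: 663 × 1/4 = 165.75

497.25, 165.75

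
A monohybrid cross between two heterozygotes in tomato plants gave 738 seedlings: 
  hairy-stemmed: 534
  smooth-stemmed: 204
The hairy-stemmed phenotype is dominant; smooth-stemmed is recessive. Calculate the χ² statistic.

2.748

For a monohybrid cross between heterozygotes with complete dominance, the expected phenotypic ratio is 3:1.
Expected counts for N = 738 under a 3:1 ratio (total parts = 4):
  hairy-stemmed: 738 × 3/4 = 553.5
  smooth-stemmed: 738 × 1/4 = 184.5
χ² = Σ (O − E)² / E
  hairy-stemmed: (534 − 553.5)² / 553.5 = 0.6870
  smooth-stemmed: (204 − 184.5)² / 184.5 = 2.0610
χ² = 0.6870 + 2.0610 = 2.748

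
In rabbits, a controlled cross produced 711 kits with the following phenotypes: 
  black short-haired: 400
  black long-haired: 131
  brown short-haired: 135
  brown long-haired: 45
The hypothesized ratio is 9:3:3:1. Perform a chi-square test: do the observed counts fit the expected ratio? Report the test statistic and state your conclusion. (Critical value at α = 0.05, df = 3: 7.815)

0.069; consistent

Total ratio parts = 16. Expected numbers out of 711:
  black short-haired: 711 × 9/16 = 399.9375
  black long-haired: 711 × 3/16 = 133.3125
  brown short-haired: 711 × 3/16 = 133.3125
  brown long-haired: 711 × 1/16 = 44.4375
χ² = Σ (O − E)² / E
  black short-haired: (400 − 399.9375)² / 399.9375 = 0.0000
  black long-haired: (131 − 133.3125)² / 133.3125 = 0.0401
  brown short-haired: (135 − 133.3125)² / 133.3125 = 0.0214
  brown long-haired: (45 − 44.4375)² / 44.4375 = 0.0071
χ² = 0.0000 + 0.0401 + 0.0214 + 0.0071 = 0.0686 ≈ 0.069
Degrees of freedom = 4 − 1 = 3; critical value at α = 0.05 is 7.815.
Since 0.069 < 7.815, we fail to reject the null hypothesis — the data are consistent with the 9:3:3:1 ratio.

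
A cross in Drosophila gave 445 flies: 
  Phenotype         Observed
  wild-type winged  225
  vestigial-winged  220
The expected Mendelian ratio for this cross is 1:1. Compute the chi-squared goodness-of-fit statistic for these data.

0.056

Total ratio parts = 2. Expected numbers out of 445:
  wild-type winged: 445 × 1/2 = 222.5
  vestigial-winged: 445 × 1/2 = 222.5
χ² = Σ (O − E)² / E
  wild-type winged: (225 − 222.5)² / 222.5 = 0.0281
  vestigial-winged: (220 − 222.5)² / 222.5 = 0.0281
χ² = 0.0281 + 0.0281 = 0.0562 ≈ 0.056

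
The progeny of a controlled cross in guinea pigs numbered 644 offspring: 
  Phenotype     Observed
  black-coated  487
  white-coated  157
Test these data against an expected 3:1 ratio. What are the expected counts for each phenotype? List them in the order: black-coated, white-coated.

Under the 3:1 hypothesis (Σ ratio = 4, N = 644):
  black-coated: 644 × 3/4 = 483
  white-coated: 644 × 1/4 = 161

483, 161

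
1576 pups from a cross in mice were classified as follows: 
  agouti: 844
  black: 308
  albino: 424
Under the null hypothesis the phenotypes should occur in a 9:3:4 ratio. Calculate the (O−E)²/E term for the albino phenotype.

2.284

Expected counts for N = 1576 under a 9:3:4 ratio (total parts = 16):
  agouti: 1576 × 9/16 = 886.5
  black: 1576 × 3/16 = 295.5
  albino: 1576 × 4/16 = 394
Contribution of albino: (424 − 394)² / 394 = 2.2843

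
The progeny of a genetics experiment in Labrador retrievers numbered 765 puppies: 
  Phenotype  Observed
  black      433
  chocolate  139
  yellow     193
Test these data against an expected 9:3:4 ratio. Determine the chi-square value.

0.170

Under the 9:3:4 hypothesis (Σ ratio = 16, N = 765):
  black: 765 × 9/16 = 430.3125
  chocolate: 765 × 3/16 = 143.4375
  yellow: 765 × 4/16 = 191.25
χ² = Σ (O − E)² / E
  black: (433 − 430.3125)² / 430.3125 = 0.0168
  chocolate: (139 − 143.4375)² / 143.4375 = 0.1373
  yellow: (193 − 191.25)² / 191.25 = 0.0160
χ² = 0.0168 + 0.1373 + 0.0160 = 0.1701 ≈ 0.170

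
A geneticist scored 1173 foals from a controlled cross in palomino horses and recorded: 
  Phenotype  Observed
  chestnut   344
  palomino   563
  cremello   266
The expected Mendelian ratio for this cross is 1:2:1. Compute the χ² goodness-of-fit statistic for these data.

Under the 1:2:1 hypothesis (Σ ratio = 4, N = 1173):
  chestnut: 1173 × 1/4 = 293.25
  palomino: 1173 × 2/4 = 586.5
  cremello: 1173 × 1/4 = 293.25
χ² = Σ (O − E)² / E
  chestnut: (344 − 293.25)² / 293.25 = 8.7828
  palomino: (563 − 586.5)² / 586.5 = 0.9416
  cremello: (266 − 293.25)² / 293.25 = 2.5322
χ² = 8.7828 + 0.9416 + 2.5322 = 12.2566 ≈ 12.257

12.257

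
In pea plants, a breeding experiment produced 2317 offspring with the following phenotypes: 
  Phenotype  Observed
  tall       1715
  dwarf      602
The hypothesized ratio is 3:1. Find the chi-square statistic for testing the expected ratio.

Total ratio parts = 4. Expected numbers out of 2317:
  tall: 2317 × 3/4 = 1737.75
  dwarf: 2317 × 1/4 = 579.25
χ² = Σ (O − E)² / E
  tall: (1715 − 1737.75)² / 1737.75 = 0.2978
  dwarf: (602 − 579.25)² / 579.25 = 0.8935
χ² = 0.2978 + 0.8935 = 1.1913 ≈ 1.191

1.191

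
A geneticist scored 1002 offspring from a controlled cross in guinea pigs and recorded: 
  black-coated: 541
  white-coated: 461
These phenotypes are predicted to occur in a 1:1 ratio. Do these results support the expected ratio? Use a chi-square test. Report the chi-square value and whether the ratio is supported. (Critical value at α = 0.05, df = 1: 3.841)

6.387; not consistent

The 1:1 ratio has 2 parts, so with N = 1002 the expected counts are:
  black-coated: 1002 × 1/2 = 501
  white-coated: 1002 × 1/2 = 501
χ² = Σ (O − E)² / E
  black-coated: (541 − 501)² / 501 = 3.1936
  white-coated: (461 − 501)² / 501 = 3.1936
χ² = 3.1936 + 3.1936 = 6.3872 ≈ 6.387
Degrees of freedom = 2 − 1 = 1; critical value at α = 0.05 is 3.841.
Since 6.387 > 3.841, we reject the null hypothesis — the data do not fit the 1:1 ratio.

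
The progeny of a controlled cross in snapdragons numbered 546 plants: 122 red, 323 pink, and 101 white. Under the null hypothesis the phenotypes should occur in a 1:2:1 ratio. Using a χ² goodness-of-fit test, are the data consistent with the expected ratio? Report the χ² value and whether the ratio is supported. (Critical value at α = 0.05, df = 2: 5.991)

The 1:2:1 ratio has 4 parts, so with N = 546 the expected counts are:
  red: 546 × 1/4 = 136.5
  pink: 546 × 2/4 = 273
  white: 546 × 1/4 = 136.5
χ² = Σ (O − E)² / E
  red: (122 − 136.5)² / 136.5 = 1.5403
  pink: (323 − 273)² / 273 = 9.1575
  white: (101 − 136.5)² / 136.5 = 9.2326
χ² = 1.5403 + 9.1575 + 9.2326 = 19.9304 ≈ 19.930
Degrees of freedom = 3 − 1 = 2; critical value at α = 0.05 is 5.991.
Since 19.930 > 5.991, we reject the null hypothesis — the data do not fit the 1:2:1 ratio.

19.930; not consistent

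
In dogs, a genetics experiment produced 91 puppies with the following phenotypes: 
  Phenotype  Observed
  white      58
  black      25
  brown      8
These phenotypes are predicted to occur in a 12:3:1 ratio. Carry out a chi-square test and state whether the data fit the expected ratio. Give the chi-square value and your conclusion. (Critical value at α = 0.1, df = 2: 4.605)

6.172; not consistent

Expected counts for N = 91 under a 12:3:1 ratio (total parts = 16):
  white: 91 × 12/16 = 68.25
  black: 91 × 3/16 = 17.0625
  brown: 91 × 1/16 = 5.6875
χ² = Σ (O − E)² / E
  white: (58 − 68.25)² / 68.25 = 1.5394
  black: (25 − 17.0625)² / 17.0625 = 3.6925
  brown: (8 − 5.6875)² / 5.6875 = 0.9402
χ² = 1.5394 + 3.6925 + 0.9402 = 6.1721 ≈ 6.172
Degrees of freedom = 3 − 1 = 2; critical value at α = 0.1 is 4.605.
Since 6.172 > 4.605, we reject the null hypothesis — the data do not fit the 12:3:1 ratio.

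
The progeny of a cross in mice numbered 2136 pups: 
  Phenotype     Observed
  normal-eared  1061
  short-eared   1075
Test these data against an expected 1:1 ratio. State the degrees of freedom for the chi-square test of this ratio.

A goodness-of-fit test with 2 phenotype classes has df = 2 − 1 = 1.

1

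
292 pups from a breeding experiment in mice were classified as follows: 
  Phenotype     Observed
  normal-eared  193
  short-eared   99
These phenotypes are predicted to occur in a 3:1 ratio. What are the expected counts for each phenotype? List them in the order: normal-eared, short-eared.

219, 73

The 3:1 ratio has 4 parts, so with N = 292 the expected counts are:
  normal-eared: 292 × 3/4 = 219
  short-eared: 292 × 1/4 = 73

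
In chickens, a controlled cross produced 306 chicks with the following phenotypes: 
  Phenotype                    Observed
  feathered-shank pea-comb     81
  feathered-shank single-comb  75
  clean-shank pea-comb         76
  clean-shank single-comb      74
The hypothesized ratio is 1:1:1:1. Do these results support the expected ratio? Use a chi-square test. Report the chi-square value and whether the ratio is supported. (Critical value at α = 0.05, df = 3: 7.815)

0.379; consistent

Under the 1:1:1:1 hypothesis (Σ ratio = 4, N = 306):
  feathered-shank pea-comb: 306 × 1/4 = 76.5
  feathered-shank single-comb: 306 × 1/4 = 76.5
  clean-shank pea-comb: 306 × 1/4 = 76.5
  clean-shank single-comb: 306 × 1/4 = 76.5
χ² = Σ (O − E)² / E
  feathered-shank pea-comb: (81 − 76.5)² / 76.5 = 0.2647
  feathered-shank single-comb: (75 − 76.5)² / 76.5 = 0.0294
  clean-shank pea-comb: (76 − 76.5)² / 76.5 = 0.0033
  clean-shank single-comb: (74 − 76.5)² / 76.5 = 0.0817
χ² = 0.2647 + 0.0294 + 0.0033 + 0.0817 = 0.3791 ≈ 0.379
Degrees of freedom = 4 − 1 = 3; critical value at α = 0.05 is 7.815.
Since 0.379 < 7.815, we fail to reject the null hypothesis — the data are consistent with the 1:1:1:1 ratio.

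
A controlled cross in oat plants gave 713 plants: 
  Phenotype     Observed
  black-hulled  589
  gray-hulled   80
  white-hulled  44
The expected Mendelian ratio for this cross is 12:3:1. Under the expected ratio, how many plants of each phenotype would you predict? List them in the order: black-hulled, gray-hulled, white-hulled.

The 12:3:1 ratio has 16 parts, so with N = 713 the expected counts are:
  black-hulled: 713 × 12/16 = 534.75
  gray-hulled: 713 × 3/16 = 133.6875
  white-hulled: 713 × 1/16 = 44.5625

534.75, 133.6875, 44.5625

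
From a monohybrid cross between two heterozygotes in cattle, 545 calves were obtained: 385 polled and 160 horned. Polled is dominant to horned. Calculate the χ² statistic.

5.520

For a monohybrid cross between heterozygotes with complete dominance, the expected phenotypic ratio is 3:1.
Expected counts for N = 545 under a 3:1 ratio (total parts = 4):
  polled: 545 × 3/4 = 408.75
  horned: 545 × 1/4 = 136.25
χ² = Σ (O − E)² / E
  polled: (385 − 408.75)² / 408.75 = 1.3800
  horned: (160 − 136.25)² / 136.25 = 4.1399
χ² = 1.3800 + 4.1399 = 5.5199 ≈ 5.520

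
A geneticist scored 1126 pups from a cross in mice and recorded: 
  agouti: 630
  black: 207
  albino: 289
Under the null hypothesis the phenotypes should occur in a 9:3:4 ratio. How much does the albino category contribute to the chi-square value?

Under the 9:3:4 hypothesis (Σ ratio = 16, N = 1126):
  agouti: 1126 × 9/16 = 633.375
  black: 1126 × 3/16 = 211.125
  albino: 1126 × 4/16 = 281.5
Contribution of albino: (289 − 281.5)² / 281.5 = 0.1998

0.200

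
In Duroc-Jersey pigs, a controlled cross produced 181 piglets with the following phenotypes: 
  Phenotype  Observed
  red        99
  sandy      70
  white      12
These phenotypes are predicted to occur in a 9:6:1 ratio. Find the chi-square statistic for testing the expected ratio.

0.186

Total ratio parts = 16. Expected numbers out of 181:
  red: 181 × 9/16 = 101.8125
  sandy: 181 × 6/16 = 67.875
  white: 181 × 1/16 = 11.3125
χ² = Σ (O − E)² / E
  red: (99 − 101.8125)² / 101.8125 = 0.0777
  sandy: (70 − 67.875)² / 67.875 = 0.0665
  white: (12 − 11.3125)² / 11.3125 = 0.0418
χ² = 0.0777 + 0.0665 + 0.0418 = 0.186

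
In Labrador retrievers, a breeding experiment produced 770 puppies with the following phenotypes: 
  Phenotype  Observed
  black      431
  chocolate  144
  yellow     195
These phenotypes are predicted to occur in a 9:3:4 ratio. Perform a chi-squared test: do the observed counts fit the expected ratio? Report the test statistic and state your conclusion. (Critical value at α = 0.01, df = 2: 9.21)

0.044; consistent

The 9:3:4 ratio has 16 parts, so with N = 770 the expected counts are:
  black: 770 × 9/16 = 433.125
  chocolate: 770 × 3/16 = 144.375
  yellow: 770 × 4/16 = 192.5
χ² = Σ (O − E)² / E
  black: (431 − 433.125)² / 433.125 = 0.0104
  chocolate: (144 − 144.375)² / 144.375 = 0.0010
  yellow: (195 − 192.5)² / 192.5 = 0.0325
χ² = 0.0104 + 0.0010 + 0.0325 = 0.0439 ≈ 0.044
Degrees of freedom = 3 − 1 = 2; critical value at α = 0.01 is 9.21.
Since 0.044 < 9.21, we fail to reject the null hypothesis — the data are consistent with the 9:3:4 ratio.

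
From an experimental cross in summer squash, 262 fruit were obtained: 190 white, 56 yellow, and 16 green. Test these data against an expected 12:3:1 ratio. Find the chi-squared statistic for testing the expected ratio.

1.186

The 12:3:1 ratio has 16 parts, so with N = 262 the expected counts are:
  white: 262 × 12/16 = 196.5
  yellow: 262 × 3/16 = 49.125
  green: 262 × 1/16 = 16.375
χ² = Σ (O − E)² / E
  white: (190 − 196.5)² / 196.5 = 0.2150
  yellow: (56 − 49.125)² / 49.125 = 0.9622
  green: (16 − 16.375)² / 16.375 = 0.0086
χ² = 0.2150 + 0.9622 + 0.0086 = 1.1858 ≈ 1.186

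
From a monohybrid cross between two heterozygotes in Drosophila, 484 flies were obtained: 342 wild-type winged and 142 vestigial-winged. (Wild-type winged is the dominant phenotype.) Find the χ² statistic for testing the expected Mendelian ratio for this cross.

For a monohybrid cross between heterozygotes with complete dominance, the expected phenotypic ratio is 3:1.
Under the 3:1 hypothesis (Σ ratio = 4, N = 484):
  wild-type winged: 484 × 3/4 = 363
  vestigial-winged: 484 × 1/4 = 121
χ² = Σ (O − E)² / E
  wild-type winged: (342 − 363)² / 363 = 1.2149
  vestigial-winged: (142 − 121)² / 121 = 3.6446
χ² = 1.2149 + 3.6446 = 4.8595 ≈ 4.860

4.860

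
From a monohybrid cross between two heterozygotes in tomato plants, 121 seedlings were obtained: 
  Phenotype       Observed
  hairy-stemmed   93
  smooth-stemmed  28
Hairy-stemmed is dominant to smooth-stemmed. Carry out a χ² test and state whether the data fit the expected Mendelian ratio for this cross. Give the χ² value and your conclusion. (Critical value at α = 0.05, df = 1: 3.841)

0.223; consistent

For a monohybrid cross between heterozygotes with complete dominance, the expected phenotypic ratio is 3:1.
Under the 3:1 hypothesis (Σ ratio = 4, N = 121):
  hairy-stemmed: 121 × 3/4 = 90.75
  smooth-stemmed: 121 × 1/4 = 30.25
χ² = Σ (O − E)² / E
  hairy-stemmed: (93 − 90.75)² / 90.75 = 0.0558
  smooth-stemmed: (28 − 30.25)² / 30.25 = 0.1674
χ² = 0.0558 + 0.1674 = 0.2232 ≈ 0.223
Degrees of freedom = 2 − 1 = 1; critical value at α = 0.05 is 3.841.
Since 0.223 < 3.841, we fail to reject the null hypothesis — the data are consistent with the 3:1 ratio.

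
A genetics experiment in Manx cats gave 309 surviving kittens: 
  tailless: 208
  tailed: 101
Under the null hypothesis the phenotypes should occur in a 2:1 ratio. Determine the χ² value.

0.058

Under the 2:1 hypothesis (Σ ratio = 3, N = 309):
  tailless: 309 × 2/3 = 206
  tailed: 309 × 1/3 = 103
χ² = Σ (O − E)² / E
  tailless: (208 − 206)² / 206 = 0.0194
  tailed: (101 − 103)² / 103 = 0.0388
χ² = 0.0194 + 0.0388 = 0.0582 ≈ 0.058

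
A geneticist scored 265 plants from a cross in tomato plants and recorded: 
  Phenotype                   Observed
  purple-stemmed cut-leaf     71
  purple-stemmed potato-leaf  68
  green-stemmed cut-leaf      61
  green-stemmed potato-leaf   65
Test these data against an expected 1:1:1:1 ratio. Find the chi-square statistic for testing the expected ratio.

Total ratio parts = 4. Expected numbers out of 265:
  purple-stemmed cut-leaf: 265 × 1/4 = 66.25
  purple-stemmed potato-leaf: 265 × 1/4 = 66.25
  green-stemmed cut-leaf: 265 × 1/4 = 66.25
  green-stemmed potato-leaf: 265 × 1/4 = 66.25
χ² = Σ (O − E)² / E
  purple-stemmed cut-leaf: (71 − 66.25)² / 66.25 = 0.3406
  purple-stemmed potato-leaf: (68 − 66.25)² / 66.25 = 0.0462
  green-stemmed cut-leaf: (61 − 66.25)² / 66.25 = 0.4160
  green-stemmed potato-leaf: (65 − 66.25)² / 66.25 = 0.0236
χ² = 0.3406 + 0.0462 + 0.4160 + 0.0236 = 0.8264 ≈ 0.826

0.826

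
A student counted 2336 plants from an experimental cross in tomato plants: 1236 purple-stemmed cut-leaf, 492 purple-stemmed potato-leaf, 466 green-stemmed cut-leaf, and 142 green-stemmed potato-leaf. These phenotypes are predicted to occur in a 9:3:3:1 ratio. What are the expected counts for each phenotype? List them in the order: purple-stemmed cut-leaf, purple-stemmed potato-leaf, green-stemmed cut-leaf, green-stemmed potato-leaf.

1314, 438, 438, 146

Under the 9:3:3:1 hypothesis (Σ ratio = 16, N = 2336):
  purple-stemmed cut-leaf: 2336 × 9/16 = 1314
  purple-stemmed potato-leaf: 2336 × 3/16 = 438
  green-stemmed cut-leaf: 2336 × 3/16 = 438
  green-stemmed potato-leaf: 2336 × 1/16 = 146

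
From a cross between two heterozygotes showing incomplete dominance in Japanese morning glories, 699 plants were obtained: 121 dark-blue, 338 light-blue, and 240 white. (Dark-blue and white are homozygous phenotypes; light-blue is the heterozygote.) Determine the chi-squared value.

41.275

With incomplete dominance, a heterozygote × heterozygote cross gives a 1:2:1 phenotypic ratio.
Under the 1:2:1 hypothesis (Σ ratio = 4, N = 699):
  dark-blue: 699 × 1/4 = 174.75
  light-blue: 699 × 2/4 = 349.5
  white: 699 × 1/4 = 174.75
χ² = Σ (O − E)² / E
  dark-blue: (121 − 174.75)² / 174.75 = 16.5325
  light-blue: (338 − 349.5)² / 349.5 = 0.3784
  white: (240 − 174.75)² / 174.75 = 24.3637
χ² = 16.5325 + 0.3784 + 24.3637 = 41.2746 ≈ 41.275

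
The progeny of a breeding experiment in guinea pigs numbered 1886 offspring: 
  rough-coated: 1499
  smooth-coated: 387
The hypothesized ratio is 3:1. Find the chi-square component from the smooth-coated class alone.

15.144

Total ratio parts = 4. Expected numbers out of 1886:
  rough-coated: 1886 × 3/4 = 1414.5
  smooth-coated: 1886 × 1/4 = 471.5
Contribution of smooth-coated: (387 − 471.5)² / 471.5 = 15.1437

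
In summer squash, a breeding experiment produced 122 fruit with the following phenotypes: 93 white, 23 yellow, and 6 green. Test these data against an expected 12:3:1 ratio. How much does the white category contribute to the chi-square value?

0.025

Total ratio parts = 16. Expected numbers out of 122:
  white: 122 × 12/16 = 91.5
  yellow: 122 × 3/16 = 22.875
  green: 122 × 1/16 = 7.625
Contribution of white: (93 − 91.5)² / 91.5 = 0.0246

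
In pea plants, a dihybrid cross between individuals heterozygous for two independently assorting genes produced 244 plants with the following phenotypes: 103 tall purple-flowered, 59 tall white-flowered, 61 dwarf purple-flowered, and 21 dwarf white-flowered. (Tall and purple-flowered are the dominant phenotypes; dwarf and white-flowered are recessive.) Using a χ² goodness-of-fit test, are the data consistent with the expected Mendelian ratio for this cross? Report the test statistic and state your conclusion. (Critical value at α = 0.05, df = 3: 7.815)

A dihybrid F₂ with independent assortment and complete dominance at both loci gives a 9:3:3:1 phenotypic ratio.
The 9:3:3:1 ratio has 16 parts, so with N = 244 the expected counts are:
  tall purple-flowered: 244 × 9/16 = 137.25
  tall white-flowered: 244 × 3/16 = 45.75
  dwarf purple-flowered: 244 × 3/16 = 45.75
  dwarf white-flowered: 244 × 1/16 = 15.25
χ² = Σ (O − E)² / E
  tall purple-flowered: (103 − 137.25)² / 137.25 = 8.5469
  tall white-flowered: (59 − 45.75)² / 45.75 = 3.8374
  dwarf purple-flowered: (61 − 45.75)² / 45.75 = 5.0833
  dwarf white-flowered: (21 − 15.25)² / 15.25 = 2.1680
χ² = 8.5469 + 3.8374 + 5.0833 + 2.1680 = 19.6356 ≈ 19.636
Degrees of freedom = 4 − 1 = 3; critical value at α = 0.05 is 7.815.
Since 19.636 > 7.815, we reject the null hypothesis — the data do not fit the 9:3:3:1 ratio.

19.636; not consistent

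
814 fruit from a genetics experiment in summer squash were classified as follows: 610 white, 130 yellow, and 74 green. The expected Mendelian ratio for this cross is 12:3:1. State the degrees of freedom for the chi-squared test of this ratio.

A goodness-of-fit test with 3 phenotype classes has df = 3 − 1 = 2.

2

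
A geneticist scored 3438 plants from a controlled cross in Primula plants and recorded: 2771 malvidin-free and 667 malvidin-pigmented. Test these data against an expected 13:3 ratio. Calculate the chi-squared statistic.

0.956

The 13:3 ratio has 16 parts, so with N = 3438 the expected counts are:
  malvidin-free: 3438 × 13/16 = 2793.375
  malvidin-pigmented: 3438 × 3/16 = 644.625
χ² = Σ (O − E)² / E
  malvidin-free: (2771 − 2793.375)² / 2793.375 = 0.1792
  malvidin-pigmented: (667 − 644.625)² / 644.625 = 0.7766
χ² = 0.1792 + 0.7766 = 0.9558 ≈ 0.956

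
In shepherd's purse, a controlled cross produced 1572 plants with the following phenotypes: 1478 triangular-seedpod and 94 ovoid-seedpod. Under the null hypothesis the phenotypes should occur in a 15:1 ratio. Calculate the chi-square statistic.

The 15:1 ratio has 16 parts, so with N = 1572 the expected counts are:
  triangular-seedpod: 1572 × 15/16 = 1473.75
  ovoid-seedpod: 1572 × 1/16 = 98.25
χ² = Σ (O − E)² / E
  triangular-seedpod: (1478 − 1473.75)² / 1473.75 = 0.0123
  ovoid-seedpod: (94 − 98.25)² / 98.25 = 0.1838
χ² = 0.0123 + 0.1838 = 0.1961 ≈ 0.196

0.196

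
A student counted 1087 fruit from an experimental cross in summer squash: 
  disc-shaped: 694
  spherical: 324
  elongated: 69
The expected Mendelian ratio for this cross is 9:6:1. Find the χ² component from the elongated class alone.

0.017

Expected counts for N = 1087 under a 9:6:1 ratio (total parts = 16):
  disc-shaped: 1087 × 9/16 = 611.4375
  spherical: 1087 × 6/16 = 407.625
  elongated: 1087 × 1/16 = 67.9375
Contribution of elongated: (69 − 67.9375)² / 67.9375 = 0.0166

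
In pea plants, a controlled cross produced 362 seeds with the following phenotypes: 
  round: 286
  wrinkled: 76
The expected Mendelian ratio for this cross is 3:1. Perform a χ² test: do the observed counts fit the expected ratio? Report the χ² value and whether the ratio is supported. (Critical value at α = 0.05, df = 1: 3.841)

3.098; consistent

The 3:1 ratio has 4 parts, so with N = 362 the expected counts are:
  round: 362 × 3/4 = 271.5
  wrinkled: 362 × 1/4 = 90.5
χ² = Σ (O − E)² / E
  round: (286 − 271.5)² / 271.5 = 0.7744
  wrinkled: (76 − 90.5)² / 90.5 = 2.3232
χ² = 0.7744 + 2.3232 = 3.0976 ≈ 3.098
Degrees of freedom = 2 − 1 = 1; critical value at α = 0.05 is 3.841.
Since 3.098 < 3.841, we fail to reject the null hypothesis — the data are consistent with the 3:1 ratio.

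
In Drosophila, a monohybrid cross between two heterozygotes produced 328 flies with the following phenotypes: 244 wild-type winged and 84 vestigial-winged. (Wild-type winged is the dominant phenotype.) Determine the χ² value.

For a monohybrid cross between heterozygotes with complete dominance, the expected phenotypic ratio is 3:1.
Under the 3:1 hypothesis (Σ ratio = 4, N = 328):
  wild-type winged: 328 × 3/4 = 246
  vestigial-winged: 328 × 1/4 = 82
χ² = Σ (O − E)² / E
  wild-type winged: (244 − 246)² / 246 = 0.0163
  vestigial-winged: (84 − 82)² / 82 = 0.0488
χ² = 0.0163 + 0.0488 = 0.0651 ≈ 0.065

0.065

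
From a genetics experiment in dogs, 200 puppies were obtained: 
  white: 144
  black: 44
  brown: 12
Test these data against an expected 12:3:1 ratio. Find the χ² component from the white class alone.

Expected counts for N = 200 under a 12:3:1 ratio (total parts = 16):
  white: 200 × 12/16 = 150
  black: 200 × 3/16 = 37.5
  brown: 200 × 1/16 = 12.5
Contribution of white: (144 − 150)² / 150 = 0.2400

0.240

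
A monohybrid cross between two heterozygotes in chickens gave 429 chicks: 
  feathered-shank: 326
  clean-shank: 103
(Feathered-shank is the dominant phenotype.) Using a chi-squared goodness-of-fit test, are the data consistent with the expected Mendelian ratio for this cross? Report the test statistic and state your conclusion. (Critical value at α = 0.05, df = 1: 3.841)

0.225; consistent

For a monohybrid cross between heterozygotes with complete dominance, the expected phenotypic ratio is 3:1.
Under the 3:1 hypothesis (Σ ratio = 4, N = 429):
  feathered-shank: 429 × 3/4 = 321.75
  clean-shank: 429 × 1/4 = 107.25
χ² = Σ (O − E)² / E
  feathered-shank: (326 − 321.75)² / 321.75 = 0.0561
  clean-shank: (103 − 107.25)² / 107.25 = 0.1684
χ² = 0.0561 + 0.1684 = 0.2245 ≈ 0.225
Degrees of freedom = 2 − 1 = 1; critical value at α = 0.05 is 3.841.
Since 0.225 < 3.841, we fail to reject the null hypothesis — the data are consistent with the 3:1 ratio.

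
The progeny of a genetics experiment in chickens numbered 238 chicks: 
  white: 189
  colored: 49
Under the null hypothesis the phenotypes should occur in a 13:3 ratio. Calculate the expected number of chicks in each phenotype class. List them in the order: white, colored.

193.375, 44.625

Under the 13:3 hypothesis (Σ ratio = 16, N = 238):
  white: 238 × 13/16 = 193.375
  colored: 238 × 3/16 = 44.625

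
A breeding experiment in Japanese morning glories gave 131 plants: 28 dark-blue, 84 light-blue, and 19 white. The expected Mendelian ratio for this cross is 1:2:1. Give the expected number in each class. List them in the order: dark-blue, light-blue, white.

Expected counts for N = 131 under a 1:2:1 ratio (total parts = 4):
  dark-blue: 131 × 1/4 = 32.75
  light-blue: 131 × 2/4 = 65.5
  white: 131 × 1/4 = 32.75

32.75, 65.5, 32.75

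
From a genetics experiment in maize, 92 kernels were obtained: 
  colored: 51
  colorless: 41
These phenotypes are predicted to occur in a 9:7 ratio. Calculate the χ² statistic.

Under the 9:7 hypothesis (Σ ratio = 16, N = 92):
  colored: 92 × 9/16 = 51.75
  colorless: 92 × 7/16 = 40.25
χ² = Σ (O − E)² / E
  colored: (51 − 51.75)² / 51.75 = 0.0109
  colorless: (41 − 40.25)² / 40.25 = 0.0140
χ² = 0.0109 + 0.0140 = 0.0249 ≈ 0.025

0.025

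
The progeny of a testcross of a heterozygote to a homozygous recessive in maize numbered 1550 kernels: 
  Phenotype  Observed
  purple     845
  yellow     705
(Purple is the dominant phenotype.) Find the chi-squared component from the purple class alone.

A testcross of a heterozygote (Aa × aa) gives a 1:1 phenotypic ratio.
The 1:1 ratio has 2 parts, so with N = 1550 the expected counts are:
  purple: 1550 × 1/2 = 775
  yellow: 1550 × 1/2 = 775
Contribution of purple: (845 − 775)² / 775 = 6.3226

6.323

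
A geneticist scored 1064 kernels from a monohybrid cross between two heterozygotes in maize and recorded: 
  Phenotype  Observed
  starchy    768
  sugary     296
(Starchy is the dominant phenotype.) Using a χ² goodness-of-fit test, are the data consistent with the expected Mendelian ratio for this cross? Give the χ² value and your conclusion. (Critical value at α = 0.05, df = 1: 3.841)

For a monohybrid cross between heterozygotes with complete dominance, the expected phenotypic ratio is 3:1.
Total ratio parts = 4. Expected numbers out of 1064:
  starchy: 1064 × 3/4 = 798
  sugary: 1064 × 1/4 = 266
χ² = Σ (O − E)² / E
  starchy: (768 − 798)² / 798 = 1.1278
  sugary: (296 − 266)² / 266 = 3.3835
χ² = 1.1278 + 3.3835 = 4.5113 ≈ 4.511
Degrees of freedom = 2 − 1 = 1; critical value at α = 0.05 is 3.841.
Since 4.511 > 3.841, we reject the null hypothesis — the data do not fit the 3:1 ratio.

4.511; not consistent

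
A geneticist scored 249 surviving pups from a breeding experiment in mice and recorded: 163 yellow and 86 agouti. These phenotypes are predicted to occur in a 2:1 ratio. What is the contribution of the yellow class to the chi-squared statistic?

Under the 2:1 hypothesis (Σ ratio = 3, N = 249):
  yellow: 249 × 2/3 = 166
  agouti: 249 × 1/3 = 83
Contribution of yellow: (163 − 166)² / 166 = 0.0542

0.054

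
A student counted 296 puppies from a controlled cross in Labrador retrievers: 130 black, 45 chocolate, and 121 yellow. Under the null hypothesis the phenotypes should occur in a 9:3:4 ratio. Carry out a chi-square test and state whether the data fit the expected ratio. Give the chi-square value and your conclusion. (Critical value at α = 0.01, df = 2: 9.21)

39.839; not consistent

Total ratio parts = 16. Expected numbers out of 296:
  black: 296 × 9/16 = 166.5
  chocolate: 296 × 3/16 = 55.5
  yellow: 296 × 4/16 = 74
χ² = Σ (O − E)² / E
  black: (130 − 166.5)² / 166.5 = 8.0015
  chocolate: (45 − 55.5)² / 55.5 = 1.9865
  yellow: (121 − 74)² / 74 = 29.8514
χ² = 8.0015 + 1.9865 + 29.8514 = 39.8394 ≈ 39.839
Degrees of freedom = 3 − 1 = 2; critical value at α = 0.01 is 9.21.
Since 39.839 > 9.21, we reject the null hypothesis — the data do not fit the 9:3:4 ratio.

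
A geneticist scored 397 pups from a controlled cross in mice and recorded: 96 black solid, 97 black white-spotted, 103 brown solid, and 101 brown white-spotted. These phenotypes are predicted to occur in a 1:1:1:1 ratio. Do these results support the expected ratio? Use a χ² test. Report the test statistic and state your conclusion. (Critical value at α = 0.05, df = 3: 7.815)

0.330; consistent

Under the 1:1:1:1 hypothesis (Σ ratio = 4, N = 397):
  black solid: 397 × 1/4 = 99.25
  black white-spotted: 397 × 1/4 = 99.25
  brown solid: 397 × 1/4 = 99.25
  brown white-spotted: 397 × 1/4 = 99.25
χ² = Σ (O − E)² / E
  black solid: (96 − 99.25)² / 99.25 = 0.1064
  black white-spotted: (97 − 99.25)² / 99.25 = 0.0510
  brown solid: (103 − 99.25)² / 99.25 = 0.1417
  brown white-spotted: (101 − 99.25)² / 99.25 = 0.0309
χ² = 0.1064 + 0.0510 + 0.1417 + 0.0309 = 0.330
Degrees of freedom = 4 − 1 = 3; critical value at α = 0.05 is 7.815.
Since 0.330 < 7.815, we fail to reject the null hypothesis — the data are consistent with the 1:1:1:1 ratio.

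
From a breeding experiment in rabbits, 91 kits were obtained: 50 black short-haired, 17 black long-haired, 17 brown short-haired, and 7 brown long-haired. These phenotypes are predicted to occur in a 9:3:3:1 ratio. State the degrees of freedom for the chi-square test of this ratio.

A goodness-of-fit test with 4 phenotype classes has df = 4 − 1 = 3.

3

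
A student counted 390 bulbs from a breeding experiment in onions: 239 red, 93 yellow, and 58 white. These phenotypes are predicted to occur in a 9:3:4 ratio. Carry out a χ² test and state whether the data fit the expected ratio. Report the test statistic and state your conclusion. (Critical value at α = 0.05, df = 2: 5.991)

23.160; not consistent

The 9:3:4 ratio has 16 parts, so with N = 390 the expected counts are:
  red: 390 × 9/16 = 219.375
  yellow: 390 × 3/16 = 73.125
  white: 390 × 4/16 = 97.5
χ² = Σ (O − E)² / E
  red: (239 − 219.375)² / 219.375 = 1.7556
  yellow: (93 − 73.125)² / 73.125 = 5.4019
  white: (58 − 97.5)² / 97.5 = 16.0026
χ² = 1.7556 + 5.4019 + 16.0026 = 23.1601 ≈ 23.160
Degrees of freedom = 3 − 1 = 2; critical value at α = 0.05 is 5.991.
Since 23.160 > 5.991, we reject the null hypothesis — the data do not fit the 9:3:4 ratio.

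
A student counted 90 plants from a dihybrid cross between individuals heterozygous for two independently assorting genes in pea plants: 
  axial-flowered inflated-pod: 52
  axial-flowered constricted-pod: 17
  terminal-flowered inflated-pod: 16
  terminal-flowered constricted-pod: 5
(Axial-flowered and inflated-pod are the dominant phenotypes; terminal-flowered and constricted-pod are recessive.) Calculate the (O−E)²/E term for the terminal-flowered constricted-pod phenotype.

A dihybrid F₂ with independent assortment and complete dominance at both loci gives a 9:3:3:1 phenotypic ratio.
Expected counts for N = 90 under a 9:3:3:1 ratio (total parts = 16):
  axial-flowered inflated-pod: 90 × 9/16 = 50.625
  axial-flowered constricted-pod: 90 × 3/16 = 16.875
  terminal-flowered inflated-pod: 90 × 3/16 = 16.875
  terminal-flowered constricted-pod: 90 × 1/16 = 5.625
Contribution of terminal-flowered constricted-pod: (5 − 5.625)² / 5.625 = 0.0694

0.069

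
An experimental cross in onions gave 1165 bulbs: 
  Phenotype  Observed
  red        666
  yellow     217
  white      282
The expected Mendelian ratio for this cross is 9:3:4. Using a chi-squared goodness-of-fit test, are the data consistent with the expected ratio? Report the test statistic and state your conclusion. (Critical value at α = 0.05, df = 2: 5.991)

0.478; consistent

Under the 9:3:4 hypothesis (Σ ratio = 16, N = 1165):
  red: 1165 × 9/16 = 655.3125
  yellow: 1165 × 3/16 = 218.4375
  white: 1165 × 4/16 = 291.25
χ² = Σ (O − E)² / E
  red: (666 − 655.3125)² / 655.3125 = 0.1743
  yellow: (217 − 218.4375)² / 218.4375 = 0.0095
  white: (282 − 291.25)² / 291.25 = 0.2938
χ² = 0.1743 + 0.0095 + 0.2938 = 0.4776 ≈ 0.478
Degrees of freedom = 3 − 1 = 2; critical value at α = 0.05 is 5.991.
Since 0.478 < 5.991, we fail to reject the null hypothesis — the data are consistent with the 9:3:4 ratio.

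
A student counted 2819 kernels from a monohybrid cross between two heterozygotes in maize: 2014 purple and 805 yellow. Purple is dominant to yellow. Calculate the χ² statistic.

19.014

For a monohybrid cross between heterozygotes with complete dominance, the expected phenotypic ratio is 3:1.
Under the 3:1 hypothesis (Σ ratio = 4, N = 2819):
  purple: 2819 × 3/4 = 2114.25
  yellow: 2819 × 1/4 = 704.75
χ² = Σ (O − E)² / E
  purple: (2014 − 2114.25)² / 2114.25 = 4.7535
  yellow: (805 − 704.75)² / 704.75 = 14.2605
χ² = 4.7535 + 14.2605 = 19.014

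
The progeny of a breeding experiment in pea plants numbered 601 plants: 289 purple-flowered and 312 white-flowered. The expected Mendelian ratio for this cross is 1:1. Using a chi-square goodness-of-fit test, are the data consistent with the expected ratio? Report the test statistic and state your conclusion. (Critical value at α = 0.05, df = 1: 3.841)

0.880; consistent

Under the 1:1 hypothesis (Σ ratio = 2, N = 601):
  purple-flowered: 601 × 1/2 = 300.5
  white-flowered: 601 × 1/2 = 300.5
χ² = Σ (O − E)² / E
  purple-flowered: (289 − 300.5)² / 300.5 = 0.4401
  white-flowered: (312 − 300.5)² / 300.5 = 0.4401
χ² = 0.4401 + 0.4401 = 0.8802 ≈ 0.880
Degrees of freedom = 2 − 1 = 1; critical value at α = 0.05 is 3.841.
Since 0.880 < 3.841, we fail to reject the null hypothesis — the data are consistent with the 1:1 ratio.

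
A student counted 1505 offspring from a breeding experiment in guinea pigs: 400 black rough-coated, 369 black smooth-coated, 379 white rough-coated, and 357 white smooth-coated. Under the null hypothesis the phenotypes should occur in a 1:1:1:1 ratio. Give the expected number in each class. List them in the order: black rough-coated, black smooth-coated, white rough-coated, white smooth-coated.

Under the 1:1:1:1 hypothesis (Σ ratio = 4, N = 1505):
  black rough-coated: 1505 × 1/4 = 376.25
  black smooth-coated: 1505 × 1/4 = 376.25
  white rough-coated: 1505 × 1/4 = 376.25
  white smooth-coated: 1505 × 1/4 = 376.25

376.25, 376.25, 376.25, 376.25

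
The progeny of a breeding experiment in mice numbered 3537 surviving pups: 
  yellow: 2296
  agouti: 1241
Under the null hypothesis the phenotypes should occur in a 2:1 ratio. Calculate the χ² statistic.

4.891

Under the 2:1 hypothesis (Σ ratio = 3, N = 3537):
  yellow: 3537 × 2/3 = 2358
  agouti: 3537 × 1/3 = 1179
χ² = Σ (O − E)² / E
  yellow: (2296 − 2358)² / 2358 = 1.6302
  agouti: (1241 − 1179)² / 1179 = 3.2604
χ² = 1.6302 + 3.2604 = 4.8906 ≈ 4.891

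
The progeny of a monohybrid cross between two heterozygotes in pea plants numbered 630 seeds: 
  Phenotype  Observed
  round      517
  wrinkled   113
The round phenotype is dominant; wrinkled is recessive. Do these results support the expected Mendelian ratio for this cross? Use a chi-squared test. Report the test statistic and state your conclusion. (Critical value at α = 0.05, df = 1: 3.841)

For a monohybrid cross between heterozygotes with complete dominance, the expected phenotypic ratio is 3:1.
Total ratio parts = 4. Expected numbers out of 630:
  round: 630 × 3/4 = 472.5
  wrinkled: 630 × 1/4 = 157.5
χ² = Σ (O − E)² / E
  round: (517 − 472.5)² / 472.5 = 4.1910
  wrinkled: (113 − 157.5)² / 157.5 = 12.5730
χ² = 4.1910 + 12.5730 = 16.764
Degrees of freedom = 2 − 1 = 1; critical value at α = 0.05 is 3.841.
Since 16.764 > 3.841, we reject the null hypothesis — the data do not fit the 3:1 ratio.

16.764; not consistent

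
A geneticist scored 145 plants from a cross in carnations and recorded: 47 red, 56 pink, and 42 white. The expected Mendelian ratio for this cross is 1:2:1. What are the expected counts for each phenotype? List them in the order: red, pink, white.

Under the 1:2:1 hypothesis (Σ ratio = 4, N = 145):
  red: 145 × 1/4 = 36.25
  pink: 145 × 2/4 = 72.5
  white: 145 × 1/4 = 36.25

36.25, 72.5, 36.25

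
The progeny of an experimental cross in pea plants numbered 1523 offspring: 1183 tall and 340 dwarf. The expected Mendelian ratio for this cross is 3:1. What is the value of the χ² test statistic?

5.815

Total ratio parts = 4. Expected numbers out of 1523:
  tall: 1523 × 3/4 = 1142.25
  dwarf: 1523 × 1/4 = 380.75
χ² = Σ (O − E)² / E
  tall: (1183 − 1142.25)² / 1142.25 = 1.4538
  dwarf: (340 − 380.75)² / 380.75 = 4.3613
χ² = 1.4538 + 4.3613 = 5.8151 ≈ 5.815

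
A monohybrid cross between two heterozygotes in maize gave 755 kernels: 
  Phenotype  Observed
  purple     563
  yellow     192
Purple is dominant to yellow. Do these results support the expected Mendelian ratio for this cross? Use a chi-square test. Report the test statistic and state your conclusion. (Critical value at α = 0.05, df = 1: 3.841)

For a monohybrid cross between heterozygotes with complete dominance, the expected phenotypic ratio is 3:1.
Under the 3:1 hypothesis (Σ ratio = 4, N = 755):
  purple: 755 × 3/4 = 566.25
  yellow: 755 × 1/4 = 188.75
χ² = Σ (O − E)² / E
  purple: (563 − 566.25)² / 566.25 = 0.0187
  yellow: (192 − 188.75)² / 188.75 = 0.0560
χ² = 0.0187 + 0.0560 = 0.0747 ≈ 0.075
Degrees of freedom = 2 − 1 = 1; critical value at α = 0.05 is 3.841.
Since 0.075 < 3.841, we fail to reject the null hypothesis — the data are consistent with the 3:1 ratio.

0.075; consistent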